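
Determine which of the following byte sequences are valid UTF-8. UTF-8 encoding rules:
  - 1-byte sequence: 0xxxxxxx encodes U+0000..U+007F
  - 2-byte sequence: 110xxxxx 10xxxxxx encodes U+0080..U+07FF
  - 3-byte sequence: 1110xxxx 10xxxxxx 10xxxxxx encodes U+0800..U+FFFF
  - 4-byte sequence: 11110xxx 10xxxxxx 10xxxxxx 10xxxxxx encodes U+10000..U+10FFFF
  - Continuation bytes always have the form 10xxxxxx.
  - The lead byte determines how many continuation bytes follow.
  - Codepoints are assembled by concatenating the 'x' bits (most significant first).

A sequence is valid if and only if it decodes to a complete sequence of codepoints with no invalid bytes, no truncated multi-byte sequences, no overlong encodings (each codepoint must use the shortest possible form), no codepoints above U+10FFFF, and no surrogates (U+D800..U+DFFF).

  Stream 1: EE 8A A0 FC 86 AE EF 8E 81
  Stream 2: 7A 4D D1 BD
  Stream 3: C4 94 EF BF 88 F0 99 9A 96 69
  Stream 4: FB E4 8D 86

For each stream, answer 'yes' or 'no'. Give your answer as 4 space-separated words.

Stream 1: error at byte offset 3. INVALID
Stream 2: decodes cleanly. VALID
Stream 3: decodes cleanly. VALID
Stream 4: error at byte offset 0. INVALID

Answer: no yes yes no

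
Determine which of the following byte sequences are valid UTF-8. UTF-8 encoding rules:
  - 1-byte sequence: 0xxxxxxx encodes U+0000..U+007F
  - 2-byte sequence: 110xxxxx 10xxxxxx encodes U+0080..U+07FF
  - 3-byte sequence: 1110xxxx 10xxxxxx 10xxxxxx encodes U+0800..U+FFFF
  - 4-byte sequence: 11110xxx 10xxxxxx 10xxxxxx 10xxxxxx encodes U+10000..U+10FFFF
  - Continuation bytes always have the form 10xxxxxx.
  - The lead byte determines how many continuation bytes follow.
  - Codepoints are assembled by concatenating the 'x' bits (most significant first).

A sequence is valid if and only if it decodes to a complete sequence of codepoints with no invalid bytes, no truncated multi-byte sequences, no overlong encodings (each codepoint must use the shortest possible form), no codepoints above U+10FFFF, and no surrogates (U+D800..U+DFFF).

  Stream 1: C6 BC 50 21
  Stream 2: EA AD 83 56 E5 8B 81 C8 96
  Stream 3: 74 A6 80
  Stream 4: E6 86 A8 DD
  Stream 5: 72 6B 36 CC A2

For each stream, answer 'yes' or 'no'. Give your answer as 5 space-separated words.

Stream 1: decodes cleanly. VALID
Stream 2: decodes cleanly. VALID
Stream 3: error at byte offset 1. INVALID
Stream 4: error at byte offset 4. INVALID
Stream 5: decodes cleanly. VALID

Answer: yes yes no no yes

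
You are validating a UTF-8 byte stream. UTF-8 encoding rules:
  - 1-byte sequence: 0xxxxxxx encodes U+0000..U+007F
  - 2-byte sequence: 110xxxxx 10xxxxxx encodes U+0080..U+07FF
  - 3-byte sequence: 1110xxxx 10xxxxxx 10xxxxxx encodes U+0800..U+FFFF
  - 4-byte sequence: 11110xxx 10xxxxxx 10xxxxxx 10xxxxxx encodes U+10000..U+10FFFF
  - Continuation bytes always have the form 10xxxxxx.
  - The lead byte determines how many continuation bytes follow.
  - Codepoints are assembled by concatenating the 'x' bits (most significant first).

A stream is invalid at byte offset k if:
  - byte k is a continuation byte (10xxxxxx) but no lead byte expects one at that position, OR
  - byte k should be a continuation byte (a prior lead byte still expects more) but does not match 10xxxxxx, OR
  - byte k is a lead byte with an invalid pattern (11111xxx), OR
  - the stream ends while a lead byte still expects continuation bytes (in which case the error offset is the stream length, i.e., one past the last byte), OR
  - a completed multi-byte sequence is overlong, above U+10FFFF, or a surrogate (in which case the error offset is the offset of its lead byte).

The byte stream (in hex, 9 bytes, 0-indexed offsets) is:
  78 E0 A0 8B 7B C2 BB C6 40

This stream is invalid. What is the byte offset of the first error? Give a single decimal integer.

Byte[0]=78: 1-byte ASCII. cp=U+0078
Byte[1]=E0: 3-byte lead, need 2 cont bytes. acc=0x0
Byte[2]=A0: continuation. acc=(acc<<6)|0x20=0x20
Byte[3]=8B: continuation. acc=(acc<<6)|0x0B=0x80B
Completed: cp=U+080B (starts at byte 1)
Byte[4]=7B: 1-byte ASCII. cp=U+007B
Byte[5]=C2: 2-byte lead, need 1 cont bytes. acc=0x2
Byte[6]=BB: continuation. acc=(acc<<6)|0x3B=0xBB
Completed: cp=U+00BB (starts at byte 5)
Byte[7]=C6: 2-byte lead, need 1 cont bytes. acc=0x6
Byte[8]=40: expected 10xxxxxx continuation. INVALID

Answer: 8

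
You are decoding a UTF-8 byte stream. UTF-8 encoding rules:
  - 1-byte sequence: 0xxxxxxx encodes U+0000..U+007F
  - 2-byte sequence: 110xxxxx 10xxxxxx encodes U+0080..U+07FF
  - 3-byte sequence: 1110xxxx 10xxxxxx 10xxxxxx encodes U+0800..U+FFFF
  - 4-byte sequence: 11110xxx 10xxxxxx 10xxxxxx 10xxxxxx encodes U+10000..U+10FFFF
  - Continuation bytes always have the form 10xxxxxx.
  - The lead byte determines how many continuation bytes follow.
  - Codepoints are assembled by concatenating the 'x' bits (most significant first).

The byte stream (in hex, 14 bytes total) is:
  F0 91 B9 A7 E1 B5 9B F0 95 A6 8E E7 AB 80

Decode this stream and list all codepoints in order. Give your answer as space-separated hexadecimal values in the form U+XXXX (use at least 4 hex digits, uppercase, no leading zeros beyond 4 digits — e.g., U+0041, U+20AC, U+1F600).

Byte[0]=F0: 4-byte lead, need 3 cont bytes. acc=0x0
Byte[1]=91: continuation. acc=(acc<<6)|0x11=0x11
Byte[2]=B9: continuation. acc=(acc<<6)|0x39=0x479
Byte[3]=A7: continuation. acc=(acc<<6)|0x27=0x11E67
Completed: cp=U+11E67 (starts at byte 0)
Byte[4]=E1: 3-byte lead, need 2 cont bytes. acc=0x1
Byte[5]=B5: continuation. acc=(acc<<6)|0x35=0x75
Byte[6]=9B: continuation. acc=(acc<<6)|0x1B=0x1D5B
Completed: cp=U+1D5B (starts at byte 4)
Byte[7]=F0: 4-byte lead, need 3 cont bytes. acc=0x0
Byte[8]=95: continuation. acc=(acc<<6)|0x15=0x15
Byte[9]=A6: continuation. acc=(acc<<6)|0x26=0x566
Byte[10]=8E: continuation. acc=(acc<<6)|0x0E=0x1598E
Completed: cp=U+1598E (starts at byte 7)
Byte[11]=E7: 3-byte lead, need 2 cont bytes. acc=0x7
Byte[12]=AB: continuation. acc=(acc<<6)|0x2B=0x1EB
Byte[13]=80: continuation. acc=(acc<<6)|0x00=0x7AC0
Completed: cp=U+7AC0 (starts at byte 11)

Answer: U+11E67 U+1D5B U+1598E U+7AC0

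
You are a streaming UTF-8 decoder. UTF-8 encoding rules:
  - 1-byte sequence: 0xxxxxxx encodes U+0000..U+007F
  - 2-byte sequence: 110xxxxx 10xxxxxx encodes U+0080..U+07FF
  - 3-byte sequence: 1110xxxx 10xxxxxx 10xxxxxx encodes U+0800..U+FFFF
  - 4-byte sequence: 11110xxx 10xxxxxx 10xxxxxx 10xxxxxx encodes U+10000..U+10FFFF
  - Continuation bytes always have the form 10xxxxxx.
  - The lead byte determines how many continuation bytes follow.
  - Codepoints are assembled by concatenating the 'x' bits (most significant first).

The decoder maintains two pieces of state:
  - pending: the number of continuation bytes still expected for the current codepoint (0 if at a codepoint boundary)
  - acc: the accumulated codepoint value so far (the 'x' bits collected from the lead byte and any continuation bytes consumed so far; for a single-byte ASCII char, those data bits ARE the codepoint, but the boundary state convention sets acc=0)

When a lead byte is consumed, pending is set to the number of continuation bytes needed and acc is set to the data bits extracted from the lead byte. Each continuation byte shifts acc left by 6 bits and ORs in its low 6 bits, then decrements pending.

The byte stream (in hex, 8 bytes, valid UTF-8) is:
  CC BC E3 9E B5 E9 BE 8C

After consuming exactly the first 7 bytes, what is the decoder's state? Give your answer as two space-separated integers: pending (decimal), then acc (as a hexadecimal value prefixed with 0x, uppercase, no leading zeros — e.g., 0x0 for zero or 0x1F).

Answer: 1 0x27E

Derivation:
Byte[0]=CC: 2-byte lead. pending=1, acc=0xC
Byte[1]=BC: continuation. acc=(acc<<6)|0x3C=0x33C, pending=0
Byte[2]=E3: 3-byte lead. pending=2, acc=0x3
Byte[3]=9E: continuation. acc=(acc<<6)|0x1E=0xDE, pending=1
Byte[4]=B5: continuation. acc=(acc<<6)|0x35=0x37B5, pending=0
Byte[5]=E9: 3-byte lead. pending=2, acc=0x9
Byte[6]=BE: continuation. acc=(acc<<6)|0x3E=0x27E, pending=1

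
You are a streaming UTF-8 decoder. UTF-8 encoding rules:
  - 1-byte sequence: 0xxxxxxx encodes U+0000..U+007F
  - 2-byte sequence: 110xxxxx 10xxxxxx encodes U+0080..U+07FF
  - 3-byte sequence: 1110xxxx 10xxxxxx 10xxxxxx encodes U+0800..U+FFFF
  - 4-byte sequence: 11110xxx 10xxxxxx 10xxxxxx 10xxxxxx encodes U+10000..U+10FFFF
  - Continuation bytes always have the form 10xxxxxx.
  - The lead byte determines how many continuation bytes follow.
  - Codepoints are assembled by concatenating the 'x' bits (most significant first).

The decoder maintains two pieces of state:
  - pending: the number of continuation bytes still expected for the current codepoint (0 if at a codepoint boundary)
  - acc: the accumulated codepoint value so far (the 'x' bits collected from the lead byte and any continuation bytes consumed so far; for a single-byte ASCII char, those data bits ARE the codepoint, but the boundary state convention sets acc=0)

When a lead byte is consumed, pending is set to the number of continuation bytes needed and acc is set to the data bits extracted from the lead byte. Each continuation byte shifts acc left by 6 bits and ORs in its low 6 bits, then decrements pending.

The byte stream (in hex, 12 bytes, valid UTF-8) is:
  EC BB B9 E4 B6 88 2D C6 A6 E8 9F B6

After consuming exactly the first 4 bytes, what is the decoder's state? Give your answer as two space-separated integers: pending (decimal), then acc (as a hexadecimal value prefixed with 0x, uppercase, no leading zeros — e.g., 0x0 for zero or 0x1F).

Answer: 2 0x4

Derivation:
Byte[0]=EC: 3-byte lead. pending=2, acc=0xC
Byte[1]=BB: continuation. acc=(acc<<6)|0x3B=0x33B, pending=1
Byte[2]=B9: continuation. acc=(acc<<6)|0x39=0xCEF9, pending=0
Byte[3]=E4: 3-byte lead. pending=2, acc=0x4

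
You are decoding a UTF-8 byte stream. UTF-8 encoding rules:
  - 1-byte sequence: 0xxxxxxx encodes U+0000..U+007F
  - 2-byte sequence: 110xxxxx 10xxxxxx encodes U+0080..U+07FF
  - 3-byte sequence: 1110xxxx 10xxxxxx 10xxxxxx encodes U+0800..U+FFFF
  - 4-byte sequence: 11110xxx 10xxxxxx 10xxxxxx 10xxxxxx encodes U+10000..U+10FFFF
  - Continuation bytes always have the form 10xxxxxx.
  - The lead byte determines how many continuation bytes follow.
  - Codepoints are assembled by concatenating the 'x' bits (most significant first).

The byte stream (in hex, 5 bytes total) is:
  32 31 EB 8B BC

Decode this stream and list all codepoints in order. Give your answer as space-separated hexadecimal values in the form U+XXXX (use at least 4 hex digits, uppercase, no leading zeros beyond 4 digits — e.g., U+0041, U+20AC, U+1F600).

Answer: U+0032 U+0031 U+B2FC

Derivation:
Byte[0]=32: 1-byte ASCII. cp=U+0032
Byte[1]=31: 1-byte ASCII. cp=U+0031
Byte[2]=EB: 3-byte lead, need 2 cont bytes. acc=0xB
Byte[3]=8B: continuation. acc=(acc<<6)|0x0B=0x2CB
Byte[4]=BC: continuation. acc=(acc<<6)|0x3C=0xB2FC
Completed: cp=U+B2FC (starts at byte 2)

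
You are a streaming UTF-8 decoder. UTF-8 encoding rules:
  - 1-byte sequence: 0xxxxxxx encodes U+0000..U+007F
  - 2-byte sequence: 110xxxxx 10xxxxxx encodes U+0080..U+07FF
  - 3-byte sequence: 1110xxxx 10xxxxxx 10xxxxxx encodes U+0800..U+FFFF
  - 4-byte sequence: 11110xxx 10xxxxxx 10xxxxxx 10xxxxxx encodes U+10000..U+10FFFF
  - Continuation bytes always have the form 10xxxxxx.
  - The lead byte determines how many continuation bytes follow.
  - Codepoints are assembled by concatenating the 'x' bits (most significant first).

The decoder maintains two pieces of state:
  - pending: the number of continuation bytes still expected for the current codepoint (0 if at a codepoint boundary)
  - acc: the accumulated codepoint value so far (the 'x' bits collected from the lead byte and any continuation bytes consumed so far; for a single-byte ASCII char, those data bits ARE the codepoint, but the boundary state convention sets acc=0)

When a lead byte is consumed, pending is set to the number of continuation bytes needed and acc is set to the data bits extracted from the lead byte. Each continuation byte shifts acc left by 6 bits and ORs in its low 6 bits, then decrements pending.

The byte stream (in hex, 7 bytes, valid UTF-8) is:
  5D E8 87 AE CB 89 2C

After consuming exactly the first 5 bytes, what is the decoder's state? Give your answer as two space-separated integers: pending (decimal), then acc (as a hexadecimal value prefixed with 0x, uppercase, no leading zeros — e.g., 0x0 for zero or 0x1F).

Answer: 1 0xB

Derivation:
Byte[0]=5D: 1-byte. pending=0, acc=0x0
Byte[1]=E8: 3-byte lead. pending=2, acc=0x8
Byte[2]=87: continuation. acc=(acc<<6)|0x07=0x207, pending=1
Byte[3]=AE: continuation. acc=(acc<<6)|0x2E=0x81EE, pending=0
Byte[4]=CB: 2-byte lead. pending=1, acc=0xB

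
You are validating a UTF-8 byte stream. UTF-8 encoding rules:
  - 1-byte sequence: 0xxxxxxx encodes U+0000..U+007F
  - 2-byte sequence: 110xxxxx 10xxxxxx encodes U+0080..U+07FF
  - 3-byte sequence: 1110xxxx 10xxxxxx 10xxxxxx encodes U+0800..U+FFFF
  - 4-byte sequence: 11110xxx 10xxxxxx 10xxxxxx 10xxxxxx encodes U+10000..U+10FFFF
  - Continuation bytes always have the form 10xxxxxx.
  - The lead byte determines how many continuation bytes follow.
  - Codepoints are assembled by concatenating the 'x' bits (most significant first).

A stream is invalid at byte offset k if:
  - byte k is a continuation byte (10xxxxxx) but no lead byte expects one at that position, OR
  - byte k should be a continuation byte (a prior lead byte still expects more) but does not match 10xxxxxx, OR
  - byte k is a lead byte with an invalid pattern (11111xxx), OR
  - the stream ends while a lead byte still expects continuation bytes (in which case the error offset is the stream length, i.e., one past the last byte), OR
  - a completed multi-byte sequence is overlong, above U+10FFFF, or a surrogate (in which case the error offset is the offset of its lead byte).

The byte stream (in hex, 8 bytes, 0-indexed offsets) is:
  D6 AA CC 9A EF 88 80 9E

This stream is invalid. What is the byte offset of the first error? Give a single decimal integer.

Byte[0]=D6: 2-byte lead, need 1 cont bytes. acc=0x16
Byte[1]=AA: continuation. acc=(acc<<6)|0x2A=0x5AA
Completed: cp=U+05AA (starts at byte 0)
Byte[2]=CC: 2-byte lead, need 1 cont bytes. acc=0xC
Byte[3]=9A: continuation. acc=(acc<<6)|0x1A=0x31A
Completed: cp=U+031A (starts at byte 2)
Byte[4]=EF: 3-byte lead, need 2 cont bytes. acc=0xF
Byte[5]=88: continuation. acc=(acc<<6)|0x08=0x3C8
Byte[6]=80: continuation. acc=(acc<<6)|0x00=0xF200
Completed: cp=U+F200 (starts at byte 4)
Byte[7]=9E: INVALID lead byte (not 0xxx/110x/1110/11110)

Answer: 7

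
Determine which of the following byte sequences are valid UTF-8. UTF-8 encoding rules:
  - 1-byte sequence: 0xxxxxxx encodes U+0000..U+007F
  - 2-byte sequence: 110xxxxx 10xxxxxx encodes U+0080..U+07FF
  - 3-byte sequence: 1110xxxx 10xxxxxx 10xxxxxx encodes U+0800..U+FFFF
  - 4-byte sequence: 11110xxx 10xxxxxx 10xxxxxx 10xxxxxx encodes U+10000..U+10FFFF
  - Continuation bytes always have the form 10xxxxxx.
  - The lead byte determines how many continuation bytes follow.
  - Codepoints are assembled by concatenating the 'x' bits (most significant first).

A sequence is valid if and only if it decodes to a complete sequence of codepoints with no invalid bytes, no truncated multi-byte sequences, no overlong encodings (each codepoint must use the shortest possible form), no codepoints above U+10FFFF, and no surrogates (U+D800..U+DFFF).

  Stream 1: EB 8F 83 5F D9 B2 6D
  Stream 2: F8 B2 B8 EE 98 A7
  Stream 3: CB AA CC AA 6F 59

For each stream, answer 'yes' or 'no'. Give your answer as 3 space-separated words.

Stream 1: decodes cleanly. VALID
Stream 2: error at byte offset 0. INVALID
Stream 3: decodes cleanly. VALID

Answer: yes no yes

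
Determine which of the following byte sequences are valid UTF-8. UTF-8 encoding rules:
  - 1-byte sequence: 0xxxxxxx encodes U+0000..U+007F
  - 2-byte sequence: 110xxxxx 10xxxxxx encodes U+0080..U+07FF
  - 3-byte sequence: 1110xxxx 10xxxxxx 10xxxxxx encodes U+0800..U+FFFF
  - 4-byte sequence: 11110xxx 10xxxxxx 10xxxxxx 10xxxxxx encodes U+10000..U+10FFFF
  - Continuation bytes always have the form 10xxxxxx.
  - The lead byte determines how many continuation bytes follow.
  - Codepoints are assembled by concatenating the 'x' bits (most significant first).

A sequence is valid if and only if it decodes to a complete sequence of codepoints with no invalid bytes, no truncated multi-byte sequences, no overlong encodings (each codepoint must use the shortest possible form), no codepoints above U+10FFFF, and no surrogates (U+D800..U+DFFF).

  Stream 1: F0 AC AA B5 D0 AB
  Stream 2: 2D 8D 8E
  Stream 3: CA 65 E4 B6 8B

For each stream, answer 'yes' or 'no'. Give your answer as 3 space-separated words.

Stream 1: decodes cleanly. VALID
Stream 2: error at byte offset 1. INVALID
Stream 3: error at byte offset 1. INVALID

Answer: yes no no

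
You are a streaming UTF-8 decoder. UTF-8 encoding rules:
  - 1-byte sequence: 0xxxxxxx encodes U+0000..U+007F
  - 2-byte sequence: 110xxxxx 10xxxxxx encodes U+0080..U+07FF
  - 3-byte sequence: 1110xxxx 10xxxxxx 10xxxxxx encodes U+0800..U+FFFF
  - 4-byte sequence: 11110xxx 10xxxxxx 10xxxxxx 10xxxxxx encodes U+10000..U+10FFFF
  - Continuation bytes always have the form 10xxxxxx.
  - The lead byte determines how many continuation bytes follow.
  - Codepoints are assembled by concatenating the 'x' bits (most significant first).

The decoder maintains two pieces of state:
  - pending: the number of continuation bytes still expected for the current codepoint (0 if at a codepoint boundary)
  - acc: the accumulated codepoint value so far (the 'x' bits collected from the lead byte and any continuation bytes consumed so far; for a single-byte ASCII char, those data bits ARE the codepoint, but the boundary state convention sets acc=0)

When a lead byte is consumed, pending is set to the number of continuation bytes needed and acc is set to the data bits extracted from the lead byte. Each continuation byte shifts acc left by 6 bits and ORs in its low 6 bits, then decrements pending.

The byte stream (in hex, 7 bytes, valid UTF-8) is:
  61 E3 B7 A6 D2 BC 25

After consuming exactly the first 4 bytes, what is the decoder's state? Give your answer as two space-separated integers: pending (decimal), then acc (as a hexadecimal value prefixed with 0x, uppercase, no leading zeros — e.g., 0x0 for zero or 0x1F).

Byte[0]=61: 1-byte. pending=0, acc=0x0
Byte[1]=E3: 3-byte lead. pending=2, acc=0x3
Byte[2]=B7: continuation. acc=(acc<<6)|0x37=0xF7, pending=1
Byte[3]=A6: continuation. acc=(acc<<6)|0x26=0x3DE6, pending=0

Answer: 0 0x3DE6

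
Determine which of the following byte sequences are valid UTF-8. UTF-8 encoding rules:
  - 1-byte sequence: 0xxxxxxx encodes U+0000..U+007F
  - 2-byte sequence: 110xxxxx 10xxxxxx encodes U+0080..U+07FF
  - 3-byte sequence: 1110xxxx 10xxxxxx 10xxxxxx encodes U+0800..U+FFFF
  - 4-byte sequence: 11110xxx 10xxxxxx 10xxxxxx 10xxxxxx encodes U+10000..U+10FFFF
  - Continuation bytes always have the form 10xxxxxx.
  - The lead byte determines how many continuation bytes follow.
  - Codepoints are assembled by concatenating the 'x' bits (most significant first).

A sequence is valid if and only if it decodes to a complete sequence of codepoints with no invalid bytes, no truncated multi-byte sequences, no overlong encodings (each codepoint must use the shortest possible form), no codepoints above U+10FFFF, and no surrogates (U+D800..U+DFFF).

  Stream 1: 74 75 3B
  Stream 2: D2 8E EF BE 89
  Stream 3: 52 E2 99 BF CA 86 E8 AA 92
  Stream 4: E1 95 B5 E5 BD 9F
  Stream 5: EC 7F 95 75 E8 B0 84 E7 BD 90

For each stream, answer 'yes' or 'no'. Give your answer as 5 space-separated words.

Stream 1: decodes cleanly. VALID
Stream 2: decodes cleanly. VALID
Stream 3: decodes cleanly. VALID
Stream 4: decodes cleanly. VALID
Stream 5: error at byte offset 1. INVALID

Answer: yes yes yes yes no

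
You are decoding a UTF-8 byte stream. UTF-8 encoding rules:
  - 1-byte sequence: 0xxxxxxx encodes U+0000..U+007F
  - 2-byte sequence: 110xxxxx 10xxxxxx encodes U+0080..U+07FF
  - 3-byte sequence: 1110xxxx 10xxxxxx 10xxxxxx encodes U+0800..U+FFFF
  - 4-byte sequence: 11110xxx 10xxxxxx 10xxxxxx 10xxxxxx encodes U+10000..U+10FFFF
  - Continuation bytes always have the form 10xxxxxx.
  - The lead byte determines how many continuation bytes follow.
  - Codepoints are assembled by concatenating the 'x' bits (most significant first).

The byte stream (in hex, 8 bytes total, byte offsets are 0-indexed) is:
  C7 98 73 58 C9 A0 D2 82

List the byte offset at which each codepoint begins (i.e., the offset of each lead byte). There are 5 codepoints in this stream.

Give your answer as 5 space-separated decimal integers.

Byte[0]=C7: 2-byte lead, need 1 cont bytes. acc=0x7
Byte[1]=98: continuation. acc=(acc<<6)|0x18=0x1D8
Completed: cp=U+01D8 (starts at byte 0)
Byte[2]=73: 1-byte ASCII. cp=U+0073
Byte[3]=58: 1-byte ASCII. cp=U+0058
Byte[4]=C9: 2-byte lead, need 1 cont bytes. acc=0x9
Byte[5]=A0: continuation. acc=(acc<<6)|0x20=0x260
Completed: cp=U+0260 (starts at byte 4)
Byte[6]=D2: 2-byte lead, need 1 cont bytes. acc=0x12
Byte[7]=82: continuation. acc=(acc<<6)|0x02=0x482
Completed: cp=U+0482 (starts at byte 6)

Answer: 0 2 3 4 6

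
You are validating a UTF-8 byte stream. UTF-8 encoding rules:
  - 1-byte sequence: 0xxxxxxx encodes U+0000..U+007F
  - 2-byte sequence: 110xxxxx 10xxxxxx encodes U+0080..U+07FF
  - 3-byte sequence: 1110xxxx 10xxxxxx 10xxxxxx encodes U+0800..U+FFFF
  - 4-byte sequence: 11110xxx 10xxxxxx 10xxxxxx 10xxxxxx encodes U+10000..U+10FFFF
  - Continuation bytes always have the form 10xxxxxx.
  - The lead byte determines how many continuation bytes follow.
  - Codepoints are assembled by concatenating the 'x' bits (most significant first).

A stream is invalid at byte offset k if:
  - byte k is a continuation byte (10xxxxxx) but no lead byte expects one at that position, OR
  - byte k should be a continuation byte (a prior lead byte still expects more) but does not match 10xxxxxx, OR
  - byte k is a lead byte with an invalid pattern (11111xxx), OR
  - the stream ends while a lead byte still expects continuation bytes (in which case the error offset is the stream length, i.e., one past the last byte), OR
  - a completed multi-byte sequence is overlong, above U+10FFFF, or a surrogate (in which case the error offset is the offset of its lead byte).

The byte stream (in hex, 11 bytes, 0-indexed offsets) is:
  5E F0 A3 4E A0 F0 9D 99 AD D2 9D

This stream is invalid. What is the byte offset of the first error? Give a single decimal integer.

Byte[0]=5E: 1-byte ASCII. cp=U+005E
Byte[1]=F0: 4-byte lead, need 3 cont bytes. acc=0x0
Byte[2]=A3: continuation. acc=(acc<<6)|0x23=0x23
Byte[3]=4E: expected 10xxxxxx continuation. INVALID

Answer: 3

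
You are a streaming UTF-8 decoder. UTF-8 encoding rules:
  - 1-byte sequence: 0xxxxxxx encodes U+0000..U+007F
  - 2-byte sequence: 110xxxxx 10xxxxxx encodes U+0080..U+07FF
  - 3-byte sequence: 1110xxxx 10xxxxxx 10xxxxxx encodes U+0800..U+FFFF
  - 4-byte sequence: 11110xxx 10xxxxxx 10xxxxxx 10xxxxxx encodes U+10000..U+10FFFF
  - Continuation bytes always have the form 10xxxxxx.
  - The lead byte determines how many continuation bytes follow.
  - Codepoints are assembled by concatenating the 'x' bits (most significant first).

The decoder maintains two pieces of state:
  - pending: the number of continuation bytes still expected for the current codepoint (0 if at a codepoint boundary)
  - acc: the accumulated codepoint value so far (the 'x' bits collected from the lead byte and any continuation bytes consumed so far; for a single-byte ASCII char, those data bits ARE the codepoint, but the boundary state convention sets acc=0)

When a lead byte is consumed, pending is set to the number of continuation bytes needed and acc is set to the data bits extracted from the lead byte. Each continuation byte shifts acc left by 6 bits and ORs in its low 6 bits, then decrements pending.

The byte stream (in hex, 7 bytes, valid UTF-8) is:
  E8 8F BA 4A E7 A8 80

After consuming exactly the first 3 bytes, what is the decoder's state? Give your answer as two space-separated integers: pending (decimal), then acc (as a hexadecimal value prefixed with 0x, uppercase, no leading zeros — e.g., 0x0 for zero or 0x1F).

Byte[0]=E8: 3-byte lead. pending=2, acc=0x8
Byte[1]=8F: continuation. acc=(acc<<6)|0x0F=0x20F, pending=1
Byte[2]=BA: continuation. acc=(acc<<6)|0x3A=0x83FA, pending=0

Answer: 0 0x83FA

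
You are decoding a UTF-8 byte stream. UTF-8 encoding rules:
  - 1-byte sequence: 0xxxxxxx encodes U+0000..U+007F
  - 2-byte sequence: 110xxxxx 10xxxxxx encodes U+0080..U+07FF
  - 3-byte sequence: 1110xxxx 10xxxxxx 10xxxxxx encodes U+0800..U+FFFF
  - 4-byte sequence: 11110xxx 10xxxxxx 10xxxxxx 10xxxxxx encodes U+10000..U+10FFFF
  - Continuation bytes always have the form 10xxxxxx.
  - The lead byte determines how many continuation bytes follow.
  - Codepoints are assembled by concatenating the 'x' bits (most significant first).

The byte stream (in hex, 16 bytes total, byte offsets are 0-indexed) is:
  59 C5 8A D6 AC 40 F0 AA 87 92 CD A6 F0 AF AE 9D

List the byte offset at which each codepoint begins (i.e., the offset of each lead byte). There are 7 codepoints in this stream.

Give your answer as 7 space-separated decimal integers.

Answer: 0 1 3 5 6 10 12

Derivation:
Byte[0]=59: 1-byte ASCII. cp=U+0059
Byte[1]=C5: 2-byte lead, need 1 cont bytes. acc=0x5
Byte[2]=8A: continuation. acc=(acc<<6)|0x0A=0x14A
Completed: cp=U+014A (starts at byte 1)
Byte[3]=D6: 2-byte lead, need 1 cont bytes. acc=0x16
Byte[4]=AC: continuation. acc=(acc<<6)|0x2C=0x5AC
Completed: cp=U+05AC (starts at byte 3)
Byte[5]=40: 1-byte ASCII. cp=U+0040
Byte[6]=F0: 4-byte lead, need 3 cont bytes. acc=0x0
Byte[7]=AA: continuation. acc=(acc<<6)|0x2A=0x2A
Byte[8]=87: continuation. acc=(acc<<6)|0x07=0xA87
Byte[9]=92: continuation. acc=(acc<<6)|0x12=0x2A1D2
Completed: cp=U+2A1D2 (starts at byte 6)
Byte[10]=CD: 2-byte lead, need 1 cont bytes. acc=0xD
Byte[11]=A6: continuation. acc=(acc<<6)|0x26=0x366
Completed: cp=U+0366 (starts at byte 10)
Byte[12]=F0: 4-byte lead, need 3 cont bytes. acc=0x0
Byte[13]=AF: continuation. acc=(acc<<6)|0x2F=0x2F
Byte[14]=AE: continuation. acc=(acc<<6)|0x2E=0xBEE
Byte[15]=9D: continuation. acc=(acc<<6)|0x1D=0x2FB9D
Completed: cp=U+2FB9D (starts at byte 12)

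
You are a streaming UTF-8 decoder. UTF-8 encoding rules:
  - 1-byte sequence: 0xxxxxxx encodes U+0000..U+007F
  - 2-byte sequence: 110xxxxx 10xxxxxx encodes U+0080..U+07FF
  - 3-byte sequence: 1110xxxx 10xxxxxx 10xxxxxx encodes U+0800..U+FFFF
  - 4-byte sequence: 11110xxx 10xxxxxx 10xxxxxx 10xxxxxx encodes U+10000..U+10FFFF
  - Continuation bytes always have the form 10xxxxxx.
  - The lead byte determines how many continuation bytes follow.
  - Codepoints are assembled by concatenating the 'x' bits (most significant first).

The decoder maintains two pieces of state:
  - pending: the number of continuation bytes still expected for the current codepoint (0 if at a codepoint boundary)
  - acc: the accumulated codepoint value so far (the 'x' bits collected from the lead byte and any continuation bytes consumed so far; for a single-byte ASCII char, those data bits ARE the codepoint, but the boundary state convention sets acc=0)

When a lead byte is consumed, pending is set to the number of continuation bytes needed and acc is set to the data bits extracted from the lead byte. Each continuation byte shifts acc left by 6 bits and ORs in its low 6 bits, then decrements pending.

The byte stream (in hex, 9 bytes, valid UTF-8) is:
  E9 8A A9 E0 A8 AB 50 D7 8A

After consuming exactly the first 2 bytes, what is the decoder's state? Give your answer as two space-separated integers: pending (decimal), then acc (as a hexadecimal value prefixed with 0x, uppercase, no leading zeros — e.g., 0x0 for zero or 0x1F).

Byte[0]=E9: 3-byte lead. pending=2, acc=0x9
Byte[1]=8A: continuation. acc=(acc<<6)|0x0A=0x24A, pending=1

Answer: 1 0x24A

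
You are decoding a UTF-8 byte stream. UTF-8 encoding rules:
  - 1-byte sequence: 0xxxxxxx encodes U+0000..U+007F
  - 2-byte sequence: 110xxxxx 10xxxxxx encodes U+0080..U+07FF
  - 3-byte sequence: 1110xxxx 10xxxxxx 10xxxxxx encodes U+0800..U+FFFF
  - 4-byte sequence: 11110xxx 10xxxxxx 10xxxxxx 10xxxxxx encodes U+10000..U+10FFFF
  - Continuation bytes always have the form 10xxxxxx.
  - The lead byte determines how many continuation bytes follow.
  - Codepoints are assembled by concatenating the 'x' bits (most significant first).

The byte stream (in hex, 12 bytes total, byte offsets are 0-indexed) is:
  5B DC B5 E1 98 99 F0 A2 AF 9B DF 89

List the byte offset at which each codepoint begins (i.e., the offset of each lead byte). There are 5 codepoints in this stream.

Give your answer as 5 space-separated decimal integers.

Byte[0]=5B: 1-byte ASCII. cp=U+005B
Byte[1]=DC: 2-byte lead, need 1 cont bytes. acc=0x1C
Byte[2]=B5: continuation. acc=(acc<<6)|0x35=0x735
Completed: cp=U+0735 (starts at byte 1)
Byte[3]=E1: 3-byte lead, need 2 cont bytes. acc=0x1
Byte[4]=98: continuation. acc=(acc<<6)|0x18=0x58
Byte[5]=99: continuation. acc=(acc<<6)|0x19=0x1619
Completed: cp=U+1619 (starts at byte 3)
Byte[6]=F0: 4-byte lead, need 3 cont bytes. acc=0x0
Byte[7]=A2: continuation. acc=(acc<<6)|0x22=0x22
Byte[8]=AF: continuation. acc=(acc<<6)|0x2F=0x8AF
Byte[9]=9B: continuation. acc=(acc<<6)|0x1B=0x22BDB
Completed: cp=U+22BDB (starts at byte 6)
Byte[10]=DF: 2-byte lead, need 1 cont bytes. acc=0x1F
Byte[11]=89: continuation. acc=(acc<<6)|0x09=0x7C9
Completed: cp=U+07C9 (starts at byte 10)

Answer: 0 1 3 6 10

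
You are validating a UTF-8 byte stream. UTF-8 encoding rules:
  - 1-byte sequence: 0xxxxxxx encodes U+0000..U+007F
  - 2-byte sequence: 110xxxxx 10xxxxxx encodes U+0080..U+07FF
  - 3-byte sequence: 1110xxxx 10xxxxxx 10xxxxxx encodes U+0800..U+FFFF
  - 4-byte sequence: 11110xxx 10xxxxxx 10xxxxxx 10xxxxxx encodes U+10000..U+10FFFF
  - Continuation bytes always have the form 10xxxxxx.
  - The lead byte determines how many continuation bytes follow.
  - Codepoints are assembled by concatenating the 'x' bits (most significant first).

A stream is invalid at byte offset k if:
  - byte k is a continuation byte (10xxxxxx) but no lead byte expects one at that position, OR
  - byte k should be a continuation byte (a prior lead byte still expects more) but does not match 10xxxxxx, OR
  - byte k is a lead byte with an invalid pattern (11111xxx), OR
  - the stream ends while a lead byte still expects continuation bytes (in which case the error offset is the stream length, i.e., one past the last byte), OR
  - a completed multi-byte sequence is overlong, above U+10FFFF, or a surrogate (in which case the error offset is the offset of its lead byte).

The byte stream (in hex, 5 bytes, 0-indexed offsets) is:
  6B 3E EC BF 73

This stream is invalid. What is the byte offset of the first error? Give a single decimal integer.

Byte[0]=6B: 1-byte ASCII. cp=U+006B
Byte[1]=3E: 1-byte ASCII. cp=U+003E
Byte[2]=EC: 3-byte lead, need 2 cont bytes. acc=0xC
Byte[3]=BF: continuation. acc=(acc<<6)|0x3F=0x33F
Byte[4]=73: expected 10xxxxxx continuation. INVALID

Answer: 4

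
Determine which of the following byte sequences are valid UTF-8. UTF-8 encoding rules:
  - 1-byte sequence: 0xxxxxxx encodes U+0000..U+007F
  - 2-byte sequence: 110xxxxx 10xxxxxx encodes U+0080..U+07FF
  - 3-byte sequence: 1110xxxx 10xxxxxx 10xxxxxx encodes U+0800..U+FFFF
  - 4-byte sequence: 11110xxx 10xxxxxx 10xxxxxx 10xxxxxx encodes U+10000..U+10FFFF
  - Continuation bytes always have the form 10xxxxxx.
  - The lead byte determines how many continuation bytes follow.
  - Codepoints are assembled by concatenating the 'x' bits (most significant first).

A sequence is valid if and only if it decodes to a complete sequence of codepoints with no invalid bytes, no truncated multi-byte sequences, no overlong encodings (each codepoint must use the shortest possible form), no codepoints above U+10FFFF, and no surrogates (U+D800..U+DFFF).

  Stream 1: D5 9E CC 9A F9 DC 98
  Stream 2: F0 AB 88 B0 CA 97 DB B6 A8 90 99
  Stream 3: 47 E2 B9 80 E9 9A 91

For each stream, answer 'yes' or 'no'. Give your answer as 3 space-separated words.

Answer: no no yes

Derivation:
Stream 1: error at byte offset 4. INVALID
Stream 2: error at byte offset 8. INVALID
Stream 3: decodes cleanly. VALID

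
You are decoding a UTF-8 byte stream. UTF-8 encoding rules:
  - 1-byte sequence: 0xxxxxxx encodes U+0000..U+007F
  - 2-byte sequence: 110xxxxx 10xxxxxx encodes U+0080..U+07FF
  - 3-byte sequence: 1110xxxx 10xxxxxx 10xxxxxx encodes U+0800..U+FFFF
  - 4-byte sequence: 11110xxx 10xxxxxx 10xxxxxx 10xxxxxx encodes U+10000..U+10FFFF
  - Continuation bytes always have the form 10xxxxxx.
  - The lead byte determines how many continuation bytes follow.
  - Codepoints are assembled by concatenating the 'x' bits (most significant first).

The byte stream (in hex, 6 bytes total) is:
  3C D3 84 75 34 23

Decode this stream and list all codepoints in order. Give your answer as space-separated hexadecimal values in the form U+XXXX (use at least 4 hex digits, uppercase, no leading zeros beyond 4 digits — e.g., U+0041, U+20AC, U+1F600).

Answer: U+003C U+04C4 U+0075 U+0034 U+0023

Derivation:
Byte[0]=3C: 1-byte ASCII. cp=U+003C
Byte[1]=D3: 2-byte lead, need 1 cont bytes. acc=0x13
Byte[2]=84: continuation. acc=(acc<<6)|0x04=0x4C4
Completed: cp=U+04C4 (starts at byte 1)
Byte[3]=75: 1-byte ASCII. cp=U+0075
Byte[4]=34: 1-byte ASCII. cp=U+0034
Byte[5]=23: 1-byte ASCII. cp=U+0023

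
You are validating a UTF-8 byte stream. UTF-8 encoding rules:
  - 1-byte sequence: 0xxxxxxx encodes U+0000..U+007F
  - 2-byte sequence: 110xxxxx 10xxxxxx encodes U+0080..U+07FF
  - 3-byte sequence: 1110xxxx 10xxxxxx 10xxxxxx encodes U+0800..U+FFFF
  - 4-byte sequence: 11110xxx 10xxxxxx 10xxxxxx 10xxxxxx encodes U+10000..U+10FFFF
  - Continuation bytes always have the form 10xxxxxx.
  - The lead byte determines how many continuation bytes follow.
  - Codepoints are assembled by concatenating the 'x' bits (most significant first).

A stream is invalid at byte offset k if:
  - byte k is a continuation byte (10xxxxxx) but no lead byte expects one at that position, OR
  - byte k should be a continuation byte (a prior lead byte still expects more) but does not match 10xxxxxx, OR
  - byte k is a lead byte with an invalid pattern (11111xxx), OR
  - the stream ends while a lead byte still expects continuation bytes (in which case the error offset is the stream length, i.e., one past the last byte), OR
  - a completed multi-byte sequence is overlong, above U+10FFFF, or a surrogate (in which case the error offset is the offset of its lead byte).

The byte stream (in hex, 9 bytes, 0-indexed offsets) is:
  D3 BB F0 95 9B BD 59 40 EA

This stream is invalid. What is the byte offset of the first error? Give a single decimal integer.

Byte[0]=D3: 2-byte lead, need 1 cont bytes. acc=0x13
Byte[1]=BB: continuation. acc=(acc<<6)|0x3B=0x4FB
Completed: cp=U+04FB (starts at byte 0)
Byte[2]=F0: 4-byte lead, need 3 cont bytes. acc=0x0
Byte[3]=95: continuation. acc=(acc<<6)|0x15=0x15
Byte[4]=9B: continuation. acc=(acc<<6)|0x1B=0x55B
Byte[5]=BD: continuation. acc=(acc<<6)|0x3D=0x156FD
Completed: cp=U+156FD (starts at byte 2)
Byte[6]=59: 1-byte ASCII. cp=U+0059
Byte[7]=40: 1-byte ASCII. cp=U+0040
Byte[8]=EA: 3-byte lead, need 2 cont bytes. acc=0xA
Byte[9]: stream ended, expected continuation. INVALID

Answer: 9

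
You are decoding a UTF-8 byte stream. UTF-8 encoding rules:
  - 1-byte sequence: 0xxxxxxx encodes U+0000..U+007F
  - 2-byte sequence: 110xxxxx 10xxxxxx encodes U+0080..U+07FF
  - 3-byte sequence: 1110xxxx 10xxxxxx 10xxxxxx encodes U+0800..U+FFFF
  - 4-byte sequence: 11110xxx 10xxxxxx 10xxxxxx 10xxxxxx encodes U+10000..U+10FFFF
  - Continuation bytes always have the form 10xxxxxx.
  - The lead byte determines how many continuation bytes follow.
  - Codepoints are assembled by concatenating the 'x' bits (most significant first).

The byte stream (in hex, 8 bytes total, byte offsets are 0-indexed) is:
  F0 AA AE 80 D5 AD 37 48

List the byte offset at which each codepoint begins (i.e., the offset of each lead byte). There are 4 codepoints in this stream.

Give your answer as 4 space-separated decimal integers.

Byte[0]=F0: 4-byte lead, need 3 cont bytes. acc=0x0
Byte[1]=AA: continuation. acc=(acc<<6)|0x2A=0x2A
Byte[2]=AE: continuation. acc=(acc<<6)|0x2E=0xAAE
Byte[3]=80: continuation. acc=(acc<<6)|0x00=0x2AB80
Completed: cp=U+2AB80 (starts at byte 0)
Byte[4]=D5: 2-byte lead, need 1 cont bytes. acc=0x15
Byte[5]=AD: continuation. acc=(acc<<6)|0x2D=0x56D
Completed: cp=U+056D (starts at byte 4)
Byte[6]=37: 1-byte ASCII. cp=U+0037
Byte[7]=48: 1-byte ASCII. cp=U+0048

Answer: 0 4 6 7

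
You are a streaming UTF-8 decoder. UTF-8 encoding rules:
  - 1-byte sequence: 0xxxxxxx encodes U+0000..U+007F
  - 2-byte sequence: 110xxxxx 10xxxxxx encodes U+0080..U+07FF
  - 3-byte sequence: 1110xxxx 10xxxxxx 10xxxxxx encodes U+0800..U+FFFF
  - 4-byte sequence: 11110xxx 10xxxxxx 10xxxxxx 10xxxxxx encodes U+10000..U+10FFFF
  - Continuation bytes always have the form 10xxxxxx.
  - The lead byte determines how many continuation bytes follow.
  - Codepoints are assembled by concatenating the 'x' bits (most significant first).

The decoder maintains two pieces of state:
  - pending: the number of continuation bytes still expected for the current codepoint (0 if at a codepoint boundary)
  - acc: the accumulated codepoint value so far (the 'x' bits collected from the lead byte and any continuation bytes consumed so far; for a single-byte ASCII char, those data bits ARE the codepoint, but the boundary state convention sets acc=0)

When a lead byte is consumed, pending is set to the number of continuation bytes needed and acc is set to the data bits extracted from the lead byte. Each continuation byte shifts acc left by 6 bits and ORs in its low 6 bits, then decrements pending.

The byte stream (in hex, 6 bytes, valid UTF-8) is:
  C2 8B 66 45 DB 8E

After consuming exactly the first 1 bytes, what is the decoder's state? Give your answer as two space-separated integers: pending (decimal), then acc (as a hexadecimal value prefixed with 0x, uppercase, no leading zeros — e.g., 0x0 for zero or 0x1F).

Byte[0]=C2: 2-byte lead. pending=1, acc=0x2

Answer: 1 0x2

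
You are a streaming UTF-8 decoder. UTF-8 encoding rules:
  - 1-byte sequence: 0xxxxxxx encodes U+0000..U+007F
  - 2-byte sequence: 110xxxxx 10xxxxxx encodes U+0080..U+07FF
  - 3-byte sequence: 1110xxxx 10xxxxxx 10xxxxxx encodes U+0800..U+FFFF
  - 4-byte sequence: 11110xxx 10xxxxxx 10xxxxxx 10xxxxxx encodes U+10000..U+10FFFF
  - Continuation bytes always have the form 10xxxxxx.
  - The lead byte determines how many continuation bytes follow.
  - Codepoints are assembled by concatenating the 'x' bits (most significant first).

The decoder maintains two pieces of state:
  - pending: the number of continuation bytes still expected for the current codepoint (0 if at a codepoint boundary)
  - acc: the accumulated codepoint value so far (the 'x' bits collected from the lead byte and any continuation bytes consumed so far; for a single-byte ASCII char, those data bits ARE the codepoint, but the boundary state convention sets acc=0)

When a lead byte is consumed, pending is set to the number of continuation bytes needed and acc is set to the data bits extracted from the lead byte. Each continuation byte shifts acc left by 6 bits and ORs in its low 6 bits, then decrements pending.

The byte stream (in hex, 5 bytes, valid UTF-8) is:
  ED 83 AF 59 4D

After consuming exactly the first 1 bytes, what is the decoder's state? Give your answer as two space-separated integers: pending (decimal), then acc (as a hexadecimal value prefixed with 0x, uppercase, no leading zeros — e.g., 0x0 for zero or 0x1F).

Byte[0]=ED: 3-byte lead. pending=2, acc=0xD

Answer: 2 0xD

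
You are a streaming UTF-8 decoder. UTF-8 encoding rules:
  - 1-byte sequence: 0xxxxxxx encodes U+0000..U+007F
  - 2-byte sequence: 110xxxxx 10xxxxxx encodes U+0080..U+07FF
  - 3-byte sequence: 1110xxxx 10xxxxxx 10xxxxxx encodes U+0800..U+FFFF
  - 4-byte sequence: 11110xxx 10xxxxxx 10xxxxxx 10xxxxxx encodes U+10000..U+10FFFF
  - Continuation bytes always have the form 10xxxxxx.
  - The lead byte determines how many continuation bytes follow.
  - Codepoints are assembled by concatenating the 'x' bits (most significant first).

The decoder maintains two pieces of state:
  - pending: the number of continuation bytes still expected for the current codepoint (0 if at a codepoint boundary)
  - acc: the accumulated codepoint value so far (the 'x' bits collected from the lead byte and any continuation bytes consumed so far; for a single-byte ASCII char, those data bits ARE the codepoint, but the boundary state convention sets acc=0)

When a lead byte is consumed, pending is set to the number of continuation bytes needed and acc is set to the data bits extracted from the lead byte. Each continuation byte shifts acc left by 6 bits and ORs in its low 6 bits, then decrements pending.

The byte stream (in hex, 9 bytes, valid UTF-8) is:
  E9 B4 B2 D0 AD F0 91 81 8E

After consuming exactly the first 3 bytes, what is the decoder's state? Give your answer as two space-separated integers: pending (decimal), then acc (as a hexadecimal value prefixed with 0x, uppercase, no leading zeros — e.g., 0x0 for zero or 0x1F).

Answer: 0 0x9D32

Derivation:
Byte[0]=E9: 3-byte lead. pending=2, acc=0x9
Byte[1]=B4: continuation. acc=(acc<<6)|0x34=0x274, pending=1
Byte[2]=B2: continuation. acc=(acc<<6)|0x32=0x9D32, pending=0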